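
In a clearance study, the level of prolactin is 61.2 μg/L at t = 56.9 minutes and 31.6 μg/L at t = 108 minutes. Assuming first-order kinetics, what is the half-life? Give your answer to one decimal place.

Over Δt = 108 − 56.9 = 51.1 minutes, the level fell by a factor of 61.2/31.6 ≈ 1.9367.
n = log₂(1.9367) ≈ 0.95361 half-lives, so t½ = 51.1/0.95361 ≈ 53.586 minutes.

53.6 minutes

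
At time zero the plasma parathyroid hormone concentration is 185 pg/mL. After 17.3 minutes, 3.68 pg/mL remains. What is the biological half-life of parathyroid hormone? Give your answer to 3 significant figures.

A/A₀ = 3.68/185 ≈ 0.019892.
n = log₂(50.272) ≈ 5.6517 half-lives elapsed in 17.3 minutes.
t½ = 17.3/5.6517 ≈ 3.061 minutes.

3.06 minutes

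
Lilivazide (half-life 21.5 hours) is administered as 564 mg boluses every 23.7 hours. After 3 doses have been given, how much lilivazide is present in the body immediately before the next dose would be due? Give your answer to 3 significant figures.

The 3 doses were given 71.1, 47.4, 23.7 hours ago.
Total = 564·(1/2)^(71.1/21.5) + 564·(1/2)^(47.4/21.5) + 564·(1/2)^(23.7/21.5)
      = 56.988 + 122.35 + 262.69 ≈ 442.03 mg.

442 mg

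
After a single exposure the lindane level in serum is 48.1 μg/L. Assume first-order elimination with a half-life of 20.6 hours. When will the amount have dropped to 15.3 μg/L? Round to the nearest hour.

34 hours

Fraction remaining = 15.3/48.1 ≈ 0.31809.
n = log₂(48.1/15.3) = ln(3.1438)/ln 2 ≈ 1.6525 half-lives.
t = n × t½ = 1.6525 × 20.6 ≈ 34.042 hours.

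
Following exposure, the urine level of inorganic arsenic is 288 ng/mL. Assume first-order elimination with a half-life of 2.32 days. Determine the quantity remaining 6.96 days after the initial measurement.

Elapsed time is 3 half-lives (6.96/2.32).
Each half-life halves the amount: 288 × (1/2)^3 = 288/8 = 36 ng/mL.

36 ng/mL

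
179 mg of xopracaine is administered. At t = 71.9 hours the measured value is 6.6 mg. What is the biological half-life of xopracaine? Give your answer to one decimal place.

A/A₀ = 6.6/179 ≈ 0.036872.
n = log₂(27.121) ≈ 4.7613 half-lives elapsed in 71.9 hours.
t½ = 71.9/4.7613 ≈ 15.101 hours.

15.1 hours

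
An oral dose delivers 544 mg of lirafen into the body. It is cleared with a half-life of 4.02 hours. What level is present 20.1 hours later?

17 mg

Elapsed time is 5 half-lives (20.1/4.02).
Each half-life halves the amount: 544 × (1/2)^5 = 544/32 = 17 mg.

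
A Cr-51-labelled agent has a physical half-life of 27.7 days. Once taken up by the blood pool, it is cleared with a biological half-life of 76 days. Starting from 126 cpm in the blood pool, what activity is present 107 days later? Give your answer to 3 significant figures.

1/t_eff = 1/t_phys + 1/t_biol = 1/27.7 + 1/76 = 0.049259 per day.
t_eff = 27.7 × 76 / (27.7 + 76) ≈ 20.301 days.
Remaining = 126 × (1/2)^(107/20.301) = 126 × (1/2)^5.2707 ≈ 3.2638 cpm.

3.26 cpm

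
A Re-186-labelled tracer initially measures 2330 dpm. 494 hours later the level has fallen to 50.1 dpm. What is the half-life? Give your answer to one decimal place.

89.2 hours

A/A₀ = 50.1/2330 ≈ 0.021502.
n = log₂(46.507) ≈ 5.5394 half-lives elapsed in 494 hours.
t½ = 494/5.5394 ≈ 89.18 hours.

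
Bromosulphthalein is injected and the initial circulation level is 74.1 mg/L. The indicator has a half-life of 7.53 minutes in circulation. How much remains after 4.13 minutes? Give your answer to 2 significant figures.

51 mg/L

Number of half-lives: n = 4.13/7.53 ≈ 0.54847.
Remaining = 74.1 × (1/2)^0.54847 = 74.1 × 0.68374 ≈ 50.665 mg/L.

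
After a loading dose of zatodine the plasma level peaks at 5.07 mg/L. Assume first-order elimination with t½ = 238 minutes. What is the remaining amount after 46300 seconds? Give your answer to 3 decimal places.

0.536 mg/L

Convert the elapsed time: 46300 seconds = 771.667 minutes.
Number of half-lives: n = 771.667/238 ≈ 3.2423.
Remaining = 5.07 × (1/2)^3.2423 = 5.07 × 0.10567 ≈ 0.53577 mg/L.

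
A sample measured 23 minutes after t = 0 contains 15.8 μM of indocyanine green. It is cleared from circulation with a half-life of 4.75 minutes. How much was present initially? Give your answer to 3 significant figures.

Number of half-lives elapsed: n = 23/4.75 ≈ 4.8421.
A₀ = A × 2^n = 15.8 × 2^4.8421 = 15.8 × 28.683 ≈ 453.19 μM.

453 μM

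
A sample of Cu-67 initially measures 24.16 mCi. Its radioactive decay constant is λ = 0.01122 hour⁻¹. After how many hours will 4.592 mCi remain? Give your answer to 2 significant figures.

150 hours

t½ = ln 2 / λ = 0.69315 / 0.01122 ≈ 61.778 hours.
Fraction remaining = 4.592/24.16 ≈ 0.19007.
n = log₂(24.16/4.592) = ln(5.2613)/ln 2 ≈ 2.3954 half-lives.
t = n × t½ = 2.3954 × 61.778 ≈ 147.98 hours.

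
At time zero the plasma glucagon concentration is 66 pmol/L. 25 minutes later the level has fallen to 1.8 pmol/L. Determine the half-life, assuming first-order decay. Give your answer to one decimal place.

A/A₀ = 1.8/66 ≈ 0.027273.
n = log₂(36.667) ≈ 5.1964 half-lives elapsed in 25 minutes.
t½ = 25/5.1964 ≈ 4.811 minutes.

4.8 minutes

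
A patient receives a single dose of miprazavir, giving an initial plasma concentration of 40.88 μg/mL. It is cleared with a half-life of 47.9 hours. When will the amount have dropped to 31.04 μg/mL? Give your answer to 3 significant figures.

19.0 hours

Fraction remaining = 31.04/40.88 ≈ 0.7593.
n = log₂(40.88/31.04) = ln(1.317)/ln 2 ≈ 0.39727 half-lives.
t = n × t½ = 0.39727 × 47.9 ≈ 19.029 hours.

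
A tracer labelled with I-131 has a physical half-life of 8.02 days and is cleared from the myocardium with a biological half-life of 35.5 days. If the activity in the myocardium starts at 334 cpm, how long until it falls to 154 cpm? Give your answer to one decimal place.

1/t_eff = 1/t_phys + 1/t_biol = 1/8.02 + 1/35.5 = 0.15286 per day.
t_eff = 8.02 × 35.5 / (8.02 + 35.5) ≈ 6.542 days.
n = log₂(334/154) ≈ 1.1169; t = 1.1169 × 6.542 ≈ 7.3069 days.

7.3 days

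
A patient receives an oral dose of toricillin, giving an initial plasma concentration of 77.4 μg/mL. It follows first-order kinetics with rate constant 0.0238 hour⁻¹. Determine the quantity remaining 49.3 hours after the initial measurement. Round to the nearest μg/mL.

24 μg/mL

t½ = ln 2 / λ = 0.69315 / 0.0238 ≈ 29.124 hours.
Number of half-lives: n = 49.3/29.124 ≈ 1.6928.
Remaining = 77.4 × (1/2)^1.6928 = 77.4 × 0.30933 ≈ 23.942 μg/mL.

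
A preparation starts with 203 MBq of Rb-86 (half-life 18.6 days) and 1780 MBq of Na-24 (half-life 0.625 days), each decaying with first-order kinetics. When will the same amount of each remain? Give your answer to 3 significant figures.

Set 203·(1/2)^(t/18.6) = 1780·(1/2)^(t/0.625).
Taking log₂: log₂(203/1780) = t·(1/18.6 − 1/0.625).
log₂(0.11404) = -3.1323; 1/18.6 − 1/0.625 = -1.5462.
t = -3.1323 / -1.5462 ≈ 2.0258 days.

2.03 days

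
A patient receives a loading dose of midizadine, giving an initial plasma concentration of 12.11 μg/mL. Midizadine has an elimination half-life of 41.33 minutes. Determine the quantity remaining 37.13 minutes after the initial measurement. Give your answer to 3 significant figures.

Number of half-lives: n = 37.13/41.33 ≈ 0.89838.
Remaining = 12.11 × (1/2)^0.89838 = 12.11 × 0.53649 ≈ 6.4969 μg/mL.

6.50 μg/mL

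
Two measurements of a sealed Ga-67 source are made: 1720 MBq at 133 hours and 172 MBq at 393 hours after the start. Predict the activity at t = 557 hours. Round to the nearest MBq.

Over Δt = 393 − 133 = 260 hours, the level fell by a factor of 1720/172 ≈ 10.
n = log₂(10) ≈ 3.3219 half-lives, so t½ = 260/3.3219 ≈ 78.268 hours.
From t = 393 to t = 557: 172 × (1/2)^((557−393)/78.268) ≈ 40.249 MBq.

40 MBq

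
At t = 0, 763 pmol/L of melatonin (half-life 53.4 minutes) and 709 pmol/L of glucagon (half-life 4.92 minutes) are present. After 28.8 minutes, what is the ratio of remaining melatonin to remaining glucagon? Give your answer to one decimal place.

melatonin: 763 × (1/2)^(28.8/53.4) = 763 × (1/2)^0.53933 ≈ 525.01 pmol/L.
glucagon: 709 × (1/2)^(28.8/4.92) = 709 × (1/2)^5.8537 ≈ 12.261 pmol/L.
Ratio ≈ 525.01 / 12.261 ≈ 42.821.

42.8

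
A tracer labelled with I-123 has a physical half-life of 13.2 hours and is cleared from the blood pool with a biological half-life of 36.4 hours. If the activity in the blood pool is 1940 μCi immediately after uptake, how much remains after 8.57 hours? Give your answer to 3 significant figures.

1/t_eff = 1/t_phys + 1/t_biol = 1/13.2 + 1/36.4 = 0.10323 per hour.
t_eff = 13.2 × 36.4 / (13.2 + 36.4) ≈ 9.6871 hours.
Remaining = 1940 × (1/2)^(8.57/9.6871) = 1940 × (1/2)^0.88468 ≈ 1050.7 μCi.

1050 μCi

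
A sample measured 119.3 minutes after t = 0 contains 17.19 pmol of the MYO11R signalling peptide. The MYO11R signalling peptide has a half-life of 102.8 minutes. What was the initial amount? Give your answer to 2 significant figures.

Number of half-lives elapsed: n = 119.3/102.8 ≈ 1.1605.
A₀ = A × 2^n = 17.19 × 2^1.1605 = 17.19 × 2.2354 ≈ 38.426 pmol.

38 pmol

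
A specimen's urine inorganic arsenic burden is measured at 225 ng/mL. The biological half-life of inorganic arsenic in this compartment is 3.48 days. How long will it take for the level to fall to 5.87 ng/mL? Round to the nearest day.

Fraction remaining = 5.87/225 ≈ 0.026089.
n = log₂(225/5.87) = ln(38.33)/ln 2 ≈ 5.2604 half-lives.
t = n × t½ = 5.2604 × 3.48 ≈ 18.306 days.

18 days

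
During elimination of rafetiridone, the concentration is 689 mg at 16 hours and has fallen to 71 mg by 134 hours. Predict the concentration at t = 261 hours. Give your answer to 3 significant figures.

Over Δt = 134 − 16 = 118 hours, the level fell by a factor of 689/71 ≈ 9.7042.
n = log₂(9.7042) ≈ 3.2786 half-lives, so t½ = 118/3.2786 ≈ 35.991 hours.
From t = 134 to t = 261: 71 × (1/2)^((261−134)/35.991) ≈ 6.1521 mg.

6.15 mg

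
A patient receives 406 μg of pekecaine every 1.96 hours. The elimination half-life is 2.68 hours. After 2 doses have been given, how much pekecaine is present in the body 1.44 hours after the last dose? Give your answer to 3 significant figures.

The 2 doses were given 3.4, 1.44 hours ago.
Total = 406·(1/2)^(3.4/2.68) + 406·(1/2)^(1.44/2.68)
      = 168.51 + 279.76 ≈ 448.26 μg.

448 μg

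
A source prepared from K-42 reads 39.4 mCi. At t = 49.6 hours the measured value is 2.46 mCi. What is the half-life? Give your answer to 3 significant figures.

12.4 hours

A/A₀ = 2.46/39.4 ≈ 0.062437.
n = log₂(16.016) ≈ 4.0015 half-lives elapsed in 49.6 hours.
t½ = 49.6/4.0015 ≈ 12.395 hours.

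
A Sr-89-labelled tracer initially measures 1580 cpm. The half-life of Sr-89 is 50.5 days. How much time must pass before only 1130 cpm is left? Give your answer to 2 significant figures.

Fraction remaining = 1130/1580 ≈ 0.71519.
n = log₂(1580/1130) = ln(1.3982)/ln 2 ≈ 0.4836 half-lives.
t = n × t½ = 0.4836 × 50.5 ≈ 24.422 days.

24 days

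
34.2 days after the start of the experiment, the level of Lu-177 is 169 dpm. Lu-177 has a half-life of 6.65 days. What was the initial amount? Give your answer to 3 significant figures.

5970 dpm

Number of half-lives elapsed: n = 34.2/6.65 ≈ 5.1429.
A₀ = A × 2^n = 169 × 2^5.1429 = 169 × 35.331 ≈ 5970.9 dpm.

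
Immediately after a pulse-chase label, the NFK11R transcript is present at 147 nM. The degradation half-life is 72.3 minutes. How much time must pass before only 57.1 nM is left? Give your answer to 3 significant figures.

98.6 minutes

Fraction remaining = 57.1/147 ≈ 0.38844.
n = log₂(147/57.1) = ln(2.5744)/ln 2 ≈ 1.3643 half-lives.
t = n × t½ = 1.3643 × 72.3 ≈ 98.636 minutes.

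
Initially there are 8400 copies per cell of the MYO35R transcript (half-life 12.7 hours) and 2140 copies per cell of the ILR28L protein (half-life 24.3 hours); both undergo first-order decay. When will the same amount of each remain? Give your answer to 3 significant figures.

Set 8400·(1/2)^(t/12.7) = 2140·(1/2)^(t/24.3).
Taking log₂: log₂(8400/2140) = t·(1/12.7 − 1/24.3).
log₂(3.9252) = 1.9728; 1/12.7 − 1/24.3 = 0.037588.
t = 1.9728 / 0.037588 ≈ 52.484 hours.

52.5 hours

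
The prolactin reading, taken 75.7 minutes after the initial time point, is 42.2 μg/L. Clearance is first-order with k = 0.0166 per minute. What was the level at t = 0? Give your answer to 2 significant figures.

t½ = ln 2 / k = 0.69315 / 0.0166 ≈ 41.756 minutes.
Number of half-lives elapsed: n = 75.7/41.756 ≈ 1.8129.
A₀ = A × 2^n = 42.2 × 2^1.8129 = 42.2 × 3.5135 ≈ 148.27 μg/L.

150 μg/L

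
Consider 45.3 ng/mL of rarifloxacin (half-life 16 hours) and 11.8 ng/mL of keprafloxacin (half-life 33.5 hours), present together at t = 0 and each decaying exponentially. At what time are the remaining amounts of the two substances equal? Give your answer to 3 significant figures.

59.4 hours

Set 45.3·(1/2)^(t/16) = 11.8·(1/2)^(t/33.5).
Taking log₂: log₂(45.3/11.8) = t·(1/16 − 1/33.5).
log₂(3.839) = 1.9407; 1/16 − 1/33.5 = 0.032649.
t = 1.9407 / 0.032649 ≈ 59.442 hours.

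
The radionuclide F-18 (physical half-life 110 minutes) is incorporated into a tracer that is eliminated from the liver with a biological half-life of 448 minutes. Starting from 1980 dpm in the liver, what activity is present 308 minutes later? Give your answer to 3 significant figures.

1/t_eff = 1/t_phys + 1/t_biol = 1/110 + 1/448 = 0.011323 per minute.
t_eff = 110 × 448 / (110 + 448) ≈ 88.315 minutes.
Remaining = 1980 × (1/2)^(308/88.315) = 1980 × (1/2)^3.4875 ≈ 176.53 dpm.

177 dpm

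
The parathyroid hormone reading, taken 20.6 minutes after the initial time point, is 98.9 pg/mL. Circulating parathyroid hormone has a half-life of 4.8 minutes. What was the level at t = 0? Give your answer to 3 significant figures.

1940 pg/mL

Number of half-lives elapsed: n = 20.6/4.8 ≈ 4.2917.
A₀ = A × 2^n = 98.9 × 2^4.2917 = 98.9 × 19.585 ≈ 1936.9 pg/mL.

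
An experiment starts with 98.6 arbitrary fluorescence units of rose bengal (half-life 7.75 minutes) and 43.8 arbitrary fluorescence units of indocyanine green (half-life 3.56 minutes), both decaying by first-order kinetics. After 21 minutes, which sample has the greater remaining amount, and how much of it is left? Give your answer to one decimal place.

rose bengal: 98.6 × (1/2)^2.7097 ≈ 15.072 arbitrary fluorescence units.
indocyanine green: 43.8 × (1/2)^5.8989 ≈ 0.73407 arbitrary fluorescence units.
Rose bengal has more remaining, at ≈ 15.072 arbitrary fluorescence units.

rose bengal, 15.1 arbitrary fluorescence units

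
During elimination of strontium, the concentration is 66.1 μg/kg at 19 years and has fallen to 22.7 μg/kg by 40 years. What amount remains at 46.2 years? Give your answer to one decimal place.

Over Δt = 40 − 19 = 21 years, the level fell by a factor of 66.1/22.7 ≈ 2.9119.
n = log₂(2.9119) ≈ 1.542 half-lives, so t½ = 21/1.542 ≈ 13.619 years.
From t = 40 to t = 46.2: 22.7 × (1/2)^((46.2−40)/13.619) ≈ 16.557 μg/kg.

16.6 μg/kg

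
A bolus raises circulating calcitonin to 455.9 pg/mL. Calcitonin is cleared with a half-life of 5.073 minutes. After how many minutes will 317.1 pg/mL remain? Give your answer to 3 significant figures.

Fraction remaining = 317.1/455.9 ≈ 0.69555.
n = log₂(455.9/317.1) = ln(1.4377)/ln 2 ≈ 0.52378 half-lives.
t = n × t½ = 0.52378 × 5.073 ≈ 2.6571 minutes.

2.66 minutes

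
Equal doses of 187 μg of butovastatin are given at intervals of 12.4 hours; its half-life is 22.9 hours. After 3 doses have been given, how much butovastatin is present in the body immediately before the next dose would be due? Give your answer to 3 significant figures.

The 3 doses were given 37.2, 24.8, 12.4 hours ago.
Total = 187·(1/2)^(37.2/22.9) + 187·(1/2)^(24.8/22.9) + 187·(1/2)^(12.4/22.9)
      = 60.65 + 88.275 + 128.48 ≈ 277.41 μg.

277 μg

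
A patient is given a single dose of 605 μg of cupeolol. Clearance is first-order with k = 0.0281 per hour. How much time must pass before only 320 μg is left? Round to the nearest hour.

t½ = ln 2 / k = 0.69315 / 0.0281 ≈ 24.667 hours.
Fraction remaining = 320/605 ≈ 0.52893.
n = log₂(605/320) = ln(1.8906)/ln 2 ≈ 0.91886 half-lives.
t = n × t½ = 0.91886 × 24.667 ≈ 22.666 hours.

23 hours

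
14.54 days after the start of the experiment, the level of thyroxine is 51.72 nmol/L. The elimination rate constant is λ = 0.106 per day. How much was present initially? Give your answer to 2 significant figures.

t½ = ln 2 / λ = 0.69315 / 0.106 ≈ 6.5391 days.
Number of half-lives elapsed: n = 14.54/6.5391 ≈ 2.2235.
A₀ = A × 2^n = 51.72 × 2^2.2235 = 51.72 × 4.6704 ≈ 241.55 nmol/L.

240 nmol/L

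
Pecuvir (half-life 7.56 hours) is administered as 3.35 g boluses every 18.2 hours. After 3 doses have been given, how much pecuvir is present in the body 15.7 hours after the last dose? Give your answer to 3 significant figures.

0.972 g

The 3 doses were given 52.1, 33.9, 15.7 hours ago.
Total = 3.35·(1/2)^(52.1/7.56) + 3.35·(1/2)^(33.9/7.56) + 3.35·(1/2)^(15.7/7.56)
      = 0.028215 + 0.14969 + 0.79413 ≈ 0.97203 g.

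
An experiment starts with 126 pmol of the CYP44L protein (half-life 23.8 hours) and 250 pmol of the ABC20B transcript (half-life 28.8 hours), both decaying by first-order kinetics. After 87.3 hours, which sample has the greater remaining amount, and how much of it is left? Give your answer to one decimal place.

CYP44L protein: 126 × (1/2)^3.6681 ≈ 9.9123 pmol.
ABC20B transcript: 250 × (1/2)^3.0312 ≈ 30.58 pmol.
ABC20B transcript has more remaining, at ≈ 30.58 pmol.

ABC20B transcript, 30.6 pmol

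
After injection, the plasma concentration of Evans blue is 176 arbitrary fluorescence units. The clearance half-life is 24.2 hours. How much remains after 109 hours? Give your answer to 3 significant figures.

Number of half-lives: n = 109/24.2 ≈ 4.5041.
Remaining = 176 × (1/2)^4.5041 = 176 × 0.044068 ≈ 7.7559 arbitrary fluorescence units.

7.76 arbitrary fluorescence units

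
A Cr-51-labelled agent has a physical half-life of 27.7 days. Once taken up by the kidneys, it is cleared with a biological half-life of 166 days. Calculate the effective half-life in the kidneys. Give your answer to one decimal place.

23.7 days

1/t_eff = 1/t_phys + 1/t_biol = 1/27.7 + 1/166 = 0.042125 per day.
t_eff = 27.7 × 166 / (27.7 + 166) ≈ 23.739 days.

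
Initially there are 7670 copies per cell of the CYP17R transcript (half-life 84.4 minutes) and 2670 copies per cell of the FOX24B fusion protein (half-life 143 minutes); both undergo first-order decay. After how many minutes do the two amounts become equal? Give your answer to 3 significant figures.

Set 7670·(1/2)^(t/84.4) = 2670·(1/2)^(t/143).
Taking log₂: log₂(7670/2670) = t·(1/84.4 − 1/143).
log₂(2.8727) = 1.5224; 1/84.4 − 1/143 = 0.0048553.
t = 1.5224 / 0.0048553 ≈ 313.55 minutes.

314 minutes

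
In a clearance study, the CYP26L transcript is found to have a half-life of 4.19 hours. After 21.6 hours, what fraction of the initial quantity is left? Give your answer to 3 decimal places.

0.028

n = 21.6/4.19 ≈ 5.1551 half-lives.
Fraction remaining = (1/2)^5.1551 ≈ 0.028064.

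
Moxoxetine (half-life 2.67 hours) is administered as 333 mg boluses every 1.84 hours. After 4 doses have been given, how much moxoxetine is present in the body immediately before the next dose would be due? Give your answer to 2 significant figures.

The 4 doses were given 7.36, 5.52, 3.68, 1.84 hours ago.
Total = 333·(1/2)^(7.36/2.67) + 333·(1/2)^(5.52/2.67) + 333·(1/2)^(3.68/2.67) + 333·(1/2)^(1.84/2.67)
      = 49.276 + 79.449 + 128.1 + 206.53 ≈ 463.36 mg.

460 mg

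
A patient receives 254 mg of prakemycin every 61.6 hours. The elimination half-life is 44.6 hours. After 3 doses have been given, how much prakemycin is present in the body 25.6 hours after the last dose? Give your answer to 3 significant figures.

The 3 doses were given 148.8, 87.2, 25.6 hours ago.
Total = 254·(1/2)^(148.8/44.6) + 254·(1/2)^(87.2/44.6) + 254·(1/2)^(25.6/44.6)
      = 25.148 + 65.505 + 170.63 ≈ 261.28 mg.

261 mg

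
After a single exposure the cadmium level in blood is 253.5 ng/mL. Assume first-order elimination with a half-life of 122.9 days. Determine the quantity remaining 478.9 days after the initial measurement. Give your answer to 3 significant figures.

17.0 ng/mL

Number of half-lives: n = 478.9/122.9 ≈ 3.8967.
Remaining = 253.5 × (1/2)^3.8967 = 253.5 × 0.067141 ≈ 17.02 ng/mL.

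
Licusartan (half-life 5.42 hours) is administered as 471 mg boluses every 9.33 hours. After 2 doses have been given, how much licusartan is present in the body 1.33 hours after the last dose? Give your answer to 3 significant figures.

The 2 doses were given 10.66, 1.33 hours ago.
Total = 471·(1/2)^(10.66/5.42) + 471·(1/2)^(1.33/5.42)
      = 120.49 + 397.33 ≈ 517.82 mg.

518 mg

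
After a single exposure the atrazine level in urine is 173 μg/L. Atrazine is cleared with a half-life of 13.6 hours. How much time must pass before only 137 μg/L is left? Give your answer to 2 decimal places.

4.58 hours

Fraction remaining = 137/173 ≈ 0.79191.
n = log₂(173/137) = ln(1.2628)/ln 2 ≈ 0.3366 half-lives.
t = n × t½ = 0.3366 × 13.6 ≈ 4.5777 hours.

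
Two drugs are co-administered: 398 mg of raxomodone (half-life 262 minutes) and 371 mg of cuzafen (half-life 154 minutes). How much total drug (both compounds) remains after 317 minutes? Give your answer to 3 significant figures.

raxomodone: 398 × (1/2)^(317/262) = 398 × (1/2)^1.2099 ≈ 172.05 mg.
cuzafen: 371 × (1/2)^(317/154) = 371 × (1/2)^2.0584 ≈ 89.068 mg.
Total = 172.05 + 89.068 ≈ 261.12 mg.

261 mg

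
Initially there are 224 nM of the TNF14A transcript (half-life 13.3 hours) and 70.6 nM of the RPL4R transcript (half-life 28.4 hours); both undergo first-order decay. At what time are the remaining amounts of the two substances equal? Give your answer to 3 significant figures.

41.7 hours

Set 224·(1/2)^(t/13.3) = 70.6·(1/2)^(t/28.4).
Taking log₂: log₂(224/70.6) = t·(1/13.3 − 1/28.4).
log₂(3.1728) = 1.6658; 1/13.3 − 1/28.4 = 0.039977.
t = 1.6658 / 0.039977 ≈ 41.668 hours.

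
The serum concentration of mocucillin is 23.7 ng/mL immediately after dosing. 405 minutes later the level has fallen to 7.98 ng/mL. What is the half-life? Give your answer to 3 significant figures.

A/A₀ = 7.98/23.7 ≈ 0.33671.
n = log₂(2.9699) ≈ 1.5704 half-lives elapsed in 405 minutes.
t½ = 405/1.5704 ≈ 257.89 minutes.

258 minutes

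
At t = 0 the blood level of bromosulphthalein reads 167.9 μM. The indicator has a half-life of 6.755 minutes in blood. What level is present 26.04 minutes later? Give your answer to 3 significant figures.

11.6 μM

Number of half-lives: n = 26.04/6.755 ≈ 3.8549.
Remaining = 167.9 × (1/2)^3.8549 = 167.9 × 0.069112 ≈ 11.604 μM.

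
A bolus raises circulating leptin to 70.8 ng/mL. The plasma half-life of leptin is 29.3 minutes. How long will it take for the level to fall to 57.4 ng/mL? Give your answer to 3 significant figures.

8.87 minutes

Fraction remaining = 57.4/70.8 ≈ 0.81073.
n = log₂(70.8/57.4) = ln(1.2334)/ln 2 ≈ 0.3027 half-lives.
t = n × t½ = 0.3027 × 29.3 ≈ 8.8691 minutes.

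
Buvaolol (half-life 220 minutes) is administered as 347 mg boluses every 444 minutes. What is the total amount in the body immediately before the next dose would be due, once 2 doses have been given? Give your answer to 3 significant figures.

107 mg

The 2 doses were given 888, 444 minutes ago.
Total = 347·(1/2)^(888/220) + 347·(1/2)^(444/220)
      = 21.148 + 85.664 ≈ 106.81 mg.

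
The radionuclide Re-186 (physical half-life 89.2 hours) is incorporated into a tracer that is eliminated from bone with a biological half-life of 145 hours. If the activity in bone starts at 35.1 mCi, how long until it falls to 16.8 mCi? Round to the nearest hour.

59 hours

1/t_eff = 1/t_phys + 1/t_biol = 1/89.2 + 1/145 = 0.018107 per hour.
t_eff = 89.2 × 145 / (89.2 + 145) ≈ 55.226 hours.
n = log₂(35.1/16.8) ≈ 1.063; t = 1.063 × 55.226 ≈ 58.706 hours.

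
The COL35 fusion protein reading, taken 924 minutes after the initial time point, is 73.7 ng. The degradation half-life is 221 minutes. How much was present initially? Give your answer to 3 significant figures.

1340 ng

Number of half-lives elapsed: n = 924/221 ≈ 4.181.
A₀ = A × 2^n = 73.7 × 2^4.181 = 73.7 × 18.139 ≈ 1336.8 ng.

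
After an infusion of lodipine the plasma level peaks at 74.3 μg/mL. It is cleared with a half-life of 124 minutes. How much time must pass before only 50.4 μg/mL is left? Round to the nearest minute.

69 minutes

Fraction remaining = 50.4/74.3 ≈ 0.67833.
n = log₂(74.3/50.4) = ln(1.4742)/ln 2 ≈ 0.55994 half-lives.
t = n × t½ = 0.55994 × 124 ≈ 69.432 minutes.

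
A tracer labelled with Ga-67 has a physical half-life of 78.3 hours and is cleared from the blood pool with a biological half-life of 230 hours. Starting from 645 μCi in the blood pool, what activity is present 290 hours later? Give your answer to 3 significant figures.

20.7 μCi

1/t_eff = 1/t_phys + 1/t_biol = 1/78.3 + 1/230 = 0.017119 per hour.
t_eff = 78.3 × 230 / (78.3 + 230) ≈ 58.414 hours.
Remaining = 645 × (1/2)^(290/58.414) = 645 × (1/2)^4.9646 ≈ 20.657 μCi.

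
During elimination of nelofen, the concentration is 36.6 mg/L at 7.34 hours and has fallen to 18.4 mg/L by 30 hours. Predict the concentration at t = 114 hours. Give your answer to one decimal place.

Over Δt = 30 − 7.34 = 22.66 hours, the level fell by a factor of 36.6/18.4 ≈ 1.9891.
n = log₂(1.9891) ≈ 0.99214 half-lives, so t½ = 22.66/0.99214 ≈ 22.84 hours.
From t = 30 to t = 114: 18.4 × (1/2)^((114−30)/22.84) ≈ 1.4377 mg/L.

1.4 mg/L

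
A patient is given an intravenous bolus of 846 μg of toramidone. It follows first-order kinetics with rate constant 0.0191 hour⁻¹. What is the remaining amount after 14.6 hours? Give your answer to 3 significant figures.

640 μg

t½ = ln 2 / k = 0.69315 / 0.0191 ≈ 36.29 hours.
Number of half-lives: n = 14.6/36.29 ≈ 0.40231.
Remaining = 846 × (1/2)^0.40231 = 846 × 0.75665 ≈ 640.12 μg.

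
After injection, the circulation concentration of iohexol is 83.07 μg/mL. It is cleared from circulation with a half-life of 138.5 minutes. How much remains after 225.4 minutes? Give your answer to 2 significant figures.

Number of half-lives: n = 225.4/138.5 ≈ 1.6274.
Remaining = 83.07 × (1/2)^1.6274 = 83.07 × 0.32366 ≈ 26.887 μg/mL.

27 μg/mL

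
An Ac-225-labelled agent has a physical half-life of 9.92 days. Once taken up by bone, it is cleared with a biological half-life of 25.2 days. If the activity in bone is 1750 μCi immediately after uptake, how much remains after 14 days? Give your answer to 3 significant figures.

1/t_eff = 1/t_phys + 1/t_biol = 1/9.92 + 1/25.2 = 0.14049 per day.
t_eff = 9.92 × 25.2 / (9.92 + 25.2) ≈ 7.118 days.
Remaining = 1750 × (1/2)^(14/7.118) = 1750 × (1/2)^1.9668 ≈ 447.67 μCi.

448 μCi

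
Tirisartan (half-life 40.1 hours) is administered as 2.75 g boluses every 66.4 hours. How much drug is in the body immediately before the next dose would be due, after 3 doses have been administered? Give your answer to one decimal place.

The 3 doses were given 199.2, 132.8, 66.4 hours ago.
Total = 2.75·(1/2)^(199.2/40.1) + 2.75·(1/2)^(132.8/40.1) + 2.75·(1/2)^(66.4/40.1)
      = 0.08789 + 0.27695 + 0.87271 ≈ 1.2376 g.

1.2 g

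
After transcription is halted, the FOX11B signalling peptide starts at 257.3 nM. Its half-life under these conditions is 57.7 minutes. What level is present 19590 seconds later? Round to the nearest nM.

5 nM

Convert the elapsed time: 19590 seconds = 326.5 minutes.
Number of half-lives: n = 326.5/57.7 ≈ 5.6586.
Remaining = 257.3 × (1/2)^5.6586 = 257.3 × 0.019797 ≈ 5.0938 nM.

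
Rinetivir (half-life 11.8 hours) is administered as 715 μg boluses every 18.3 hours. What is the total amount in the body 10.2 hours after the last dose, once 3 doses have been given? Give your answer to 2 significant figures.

The 3 doses were given 46.8, 28.5, 10.2 hours ago.
Total = 715·(1/2)^(46.8/11.8) + 715·(1/2)^(28.5/11.8) + 715·(1/2)^(10.2/11.8)
      = 45.75 + 134.04 + 392.73 ≈ 572.52 μg.

570 μg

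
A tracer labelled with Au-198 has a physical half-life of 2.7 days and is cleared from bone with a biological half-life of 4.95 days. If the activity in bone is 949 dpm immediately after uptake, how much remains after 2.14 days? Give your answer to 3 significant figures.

1/t_eff = 1/t_phys + 1/t_biol = 1/2.7 + 1/4.95 = 0.57239 per day.
t_eff = 2.7 × 4.95 / (2.7 + 4.95) ≈ 1.7471 days.
Remaining = 949 × (1/2)^(2.14/1.7471) = 949 × (1/2)^1.2249 ≈ 406 dpm.

406 dpm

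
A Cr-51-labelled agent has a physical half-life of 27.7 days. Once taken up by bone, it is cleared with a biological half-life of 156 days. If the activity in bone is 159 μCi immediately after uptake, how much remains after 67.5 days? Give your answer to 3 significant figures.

21.8 μCi

1/t_eff = 1/t_phys + 1/t_biol = 1/27.7 + 1/156 = 0.042511 per day.
t_eff = 27.7 × 156 / (27.7 + 156) ≈ 23.523 days.
Remaining = 159 × (1/2)^(67.5/23.523) = 159 × (1/2)^2.8695 ≈ 21.756 μCi.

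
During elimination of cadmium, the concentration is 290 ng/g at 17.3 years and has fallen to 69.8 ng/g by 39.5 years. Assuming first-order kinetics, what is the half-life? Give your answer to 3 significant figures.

Over Δt = 39.5 − 17.3 = 22.2 years, the level fell by a factor of 290/69.8 ≈ 4.1547.
n = log₂(4.1547) ≈ 2.0548 half-lives, so t½ = 22.2/2.0548 ≈ 10.804 years.

10.8 years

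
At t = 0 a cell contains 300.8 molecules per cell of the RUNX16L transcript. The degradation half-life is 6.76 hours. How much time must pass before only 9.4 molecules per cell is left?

33.8 hours

9.4/300.8 = 1/32, so 5 half-lives have elapsed.
t = 5 × 6.76 = 33.8 hours.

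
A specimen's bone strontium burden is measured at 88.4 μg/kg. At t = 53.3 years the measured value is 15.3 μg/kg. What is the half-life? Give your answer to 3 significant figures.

A/A₀ = 15.3/88.4 ≈ 0.17308.
n = log₂(5.7778) ≈ 2.5305 half-lives elapsed in 53.3 years.
t½ = 53.3/2.5305 ≈ 21.063 years.

21.1 years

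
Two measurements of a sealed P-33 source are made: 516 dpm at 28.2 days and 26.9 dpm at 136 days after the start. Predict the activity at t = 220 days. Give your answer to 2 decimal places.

2.69 dpm

Over Δt = 136 − 28.2 = 107.8 days, the level fell by a factor of 516/26.9 ≈ 19.182.
n = log₂(19.182) ≈ 4.2617 half-lives, so t½ = 107.8/4.2617 ≈ 25.295 days.
From t = 136 to t = 220: 26.9 × (1/2)^((220−136)/25.295) ≈ 2.6921 dpm.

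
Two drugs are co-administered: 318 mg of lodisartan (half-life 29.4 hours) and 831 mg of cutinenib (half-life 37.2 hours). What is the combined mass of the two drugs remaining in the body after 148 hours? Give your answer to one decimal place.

62.4 mg

lodisartan: 318 × (1/2)^(148/29.4) = 318 × (1/2)^5.034 ≈ 9.7059 mg.
cutinenib: 831 × (1/2)^(148/37.2) = 831 × (1/2)^3.9785 ≈ 52.717 mg.
Total = 9.7059 + 52.717 ≈ 62.423 mg.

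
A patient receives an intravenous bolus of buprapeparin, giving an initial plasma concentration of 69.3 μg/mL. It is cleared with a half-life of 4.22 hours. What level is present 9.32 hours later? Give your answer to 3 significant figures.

Number of half-lives: n = 9.32/4.22 ≈ 2.2085.
Remaining = 69.3 × (1/2)^2.2085 = 69.3 × 0.21635 ≈ 14.993 μg/mL.

15.0 μg/mL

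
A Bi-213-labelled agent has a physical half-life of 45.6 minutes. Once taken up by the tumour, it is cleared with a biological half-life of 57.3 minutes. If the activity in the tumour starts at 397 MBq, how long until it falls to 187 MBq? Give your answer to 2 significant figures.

28 minutes

1/t_eff = 1/t_phys + 1/t_biol = 1/45.6 + 1/57.3 = 0.039382 per minute.
t_eff = 45.6 × 57.3 / (45.6 + 57.3) ≈ 25.392 minutes.
n = log₂(397/187) ≈ 1.0861; t = 1.0861 × 25.392 ≈ 27.579 minutes.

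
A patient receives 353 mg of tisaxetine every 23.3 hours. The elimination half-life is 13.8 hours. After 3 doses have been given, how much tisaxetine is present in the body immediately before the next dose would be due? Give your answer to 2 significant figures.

The 3 doses were given 69.9, 46.6, 23.3 hours ago.
Total = 353·(1/2)^(69.9/13.8) + 353·(1/2)^(46.6/13.8) + 353·(1/2)^(23.3/13.8)
      = 10.544 + 33.982 + 109.53 ≈ 154.05 mg.

150 mg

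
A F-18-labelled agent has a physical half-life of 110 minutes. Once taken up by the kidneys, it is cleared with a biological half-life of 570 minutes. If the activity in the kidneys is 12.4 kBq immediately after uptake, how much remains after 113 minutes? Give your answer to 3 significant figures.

5.30 kBq

1/t_eff = 1/t_phys + 1/t_biol = 1/110 + 1/570 = 0.010845 per minute.
t_eff = 110 × 570 / (110 + 570) ≈ 92.206 minutes.
Remaining = 12.4 × (1/2)^(113/92.206) = 12.4 × (1/2)^1.2255 ≈ 5.3028 kBq.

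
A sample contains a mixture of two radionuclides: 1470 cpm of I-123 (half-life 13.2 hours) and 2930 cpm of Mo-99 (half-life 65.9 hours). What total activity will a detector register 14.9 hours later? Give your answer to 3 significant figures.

I-123: 1470 × (1/2)^(14.9/13.2) = 1470 × (1/2)^1.1288 ≈ 672.23 cpm.
Mo-99: 2930 × (1/2)^(14.9/65.9) = 2930 × (1/2)^0.2261 ≈ 2505 cpm.
Total = 672.23 + 2505 ≈ 3177.2 cpm.

3180 cpm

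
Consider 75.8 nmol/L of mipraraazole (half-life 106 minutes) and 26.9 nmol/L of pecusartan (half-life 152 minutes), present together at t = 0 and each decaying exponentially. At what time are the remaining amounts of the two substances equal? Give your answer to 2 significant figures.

Set 75.8·(1/2)^(t/106) = 26.9·(1/2)^(t/152).
Taking log₂: log₂(75.8/26.9) = t·(1/106 − 1/152).
log₂(2.8178) = 1.4946; 1/106 − 1/152 = 0.002855.
t = 1.4946 / 0.002855 ≈ 523.5 minutes.

520 minutes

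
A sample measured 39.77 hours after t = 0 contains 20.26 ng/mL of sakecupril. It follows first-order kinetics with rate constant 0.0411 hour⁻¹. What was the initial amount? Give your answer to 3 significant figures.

t½ = ln 2 / λ = 0.69315 / 0.0411 ≈ 16.865 hours.
Number of half-lives elapsed: n = 39.77/16.865 ≈ 2.3582.
A₀ = A × 2^n = 20.26 × 2^2.3582 = 20.26 × 5.1271 ≈ 103.88 ng/mL.

104 ng/mL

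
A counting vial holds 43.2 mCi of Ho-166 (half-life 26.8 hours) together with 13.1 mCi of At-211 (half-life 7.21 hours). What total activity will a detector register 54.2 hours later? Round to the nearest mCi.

Ho-166: 43.2 × (1/2)^(54.2/26.8) = 43.2 × (1/2)^2.0224 ≈ 10.634 mCi.
At-211: 13.1 × (1/2)^(54.2/7.21) = 13.1 × (1/2)^7.5173 ≈ 0.071504 mCi.
Total = 10.634 + 0.071504 ≈ 10.705 mCi.

11 mCi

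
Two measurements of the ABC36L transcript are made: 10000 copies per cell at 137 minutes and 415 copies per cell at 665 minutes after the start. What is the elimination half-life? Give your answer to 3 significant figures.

115 minutes

Over Δt = 665 − 137 = 528 minutes, the level fell by a factor of 10000/415 ≈ 24.096.
n = log₂(24.096) ≈ 4.5907 half-lives, so t½ = 528/4.5907 ≈ 115.01 minutes.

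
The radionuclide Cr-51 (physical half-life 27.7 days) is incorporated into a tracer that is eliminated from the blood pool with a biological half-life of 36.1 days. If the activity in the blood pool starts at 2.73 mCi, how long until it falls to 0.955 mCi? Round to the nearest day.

1/t_eff = 1/t_phys + 1/t_biol = 1/27.7 + 1/36.1 = 0.063802 per day.
t_eff = 27.7 × 36.1 / (27.7 + 36.1) ≈ 15.674 days.
n = log₂(2.73/0.955) ≈ 1.5153; t = 1.5153 × 15.674 ≈ 23.751 days.

24 days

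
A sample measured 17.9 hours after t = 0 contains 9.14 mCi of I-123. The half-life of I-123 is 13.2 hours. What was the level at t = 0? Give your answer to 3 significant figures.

Number of half-lives elapsed: n = 17.9/13.2 ≈ 1.3561.
A₀ = A × 2^n = 9.14 × 2^1.3561 = 9.14 × 2.5599 ≈ 23.397 mCi.

23.4 mCi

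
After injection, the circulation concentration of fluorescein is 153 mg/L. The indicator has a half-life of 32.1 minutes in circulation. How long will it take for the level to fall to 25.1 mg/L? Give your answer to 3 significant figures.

Fraction remaining = 25.1/153 ≈ 0.16405.
n = log₂(153/25.1) = ln(6.0956)/ln 2 ≈ 2.6078 half-lives.
t = n × t½ = 2.6078 × 32.1 ≈ 83.709 minutes.

83.7 minutes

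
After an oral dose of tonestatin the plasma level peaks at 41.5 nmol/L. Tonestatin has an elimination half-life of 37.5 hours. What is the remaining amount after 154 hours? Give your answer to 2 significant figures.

2.4 nmol/L

Number of half-lives: n = 154/37.5 ≈ 4.1067.
Remaining = 41.5 × (1/2)^4.1067 = 41.5 × 0.058046 ≈ 2.4089 nmol/L.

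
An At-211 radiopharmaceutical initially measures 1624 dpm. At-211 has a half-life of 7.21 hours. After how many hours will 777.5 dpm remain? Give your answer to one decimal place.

7.7 hours

Fraction remaining = 777.5/1624 ≈ 0.47876.
n = log₂(1624/777.5) = ln(2.0887)/ln 2 ≈ 1.0626 half-lives.
t = n × t½ = 1.0626 × 7.21 ≈ 7.6616 hours.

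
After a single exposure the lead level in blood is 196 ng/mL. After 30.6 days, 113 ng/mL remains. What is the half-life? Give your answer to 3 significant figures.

38.5 days

A/A₀ = 113/196 ≈ 0.57653.
n = log₂(1.7345) ≈ 0.79453 half-lives elapsed in 30.6 days.
t½ = 30.6/0.79453 ≈ 38.513 days.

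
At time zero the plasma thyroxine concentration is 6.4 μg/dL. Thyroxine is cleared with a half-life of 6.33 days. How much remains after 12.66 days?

Elapsed time is 2 half-lives (12.66/6.33).
Each half-life halves the amount: 6.4 × (1/2)^2 = 6.4/4 = 1.6 μg/dL.

1.6 μg/dL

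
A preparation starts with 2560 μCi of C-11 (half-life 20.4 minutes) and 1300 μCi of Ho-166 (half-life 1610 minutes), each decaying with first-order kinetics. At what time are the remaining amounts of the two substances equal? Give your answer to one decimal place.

Set 2560·(1/2)^(t/20.4) = 1300·(1/2)^(t/1610).
Taking log₂: log₂(2560/1300) = t·(1/20.4 − 1/1610).
log₂(1.9692) = 0.97763; 1/20.4 − 1/1610 = 0.048398.
t = 0.97763 / 0.048398 ≈ 20.2 minutes.

20.2 minutes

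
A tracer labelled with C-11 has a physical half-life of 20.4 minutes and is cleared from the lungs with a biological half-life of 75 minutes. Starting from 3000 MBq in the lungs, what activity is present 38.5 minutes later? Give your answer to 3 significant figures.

1/t_eff = 1/t_phys + 1/t_biol = 1/20.4 + 1/75 = 0.062353 per minute.
t_eff = 20.4 × 75 / (20.4 + 75) ≈ 16.038 minutes.
Remaining = 3000 × (1/2)^(38.5/16.038) = 3000 × (1/2)^2.4006 ≈ 568.16 MBq.

568 MBq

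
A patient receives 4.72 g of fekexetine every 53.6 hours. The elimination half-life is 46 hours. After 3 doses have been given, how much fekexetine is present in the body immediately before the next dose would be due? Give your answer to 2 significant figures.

The 3 doses were given 160.8, 107.2, 53.6 hours ago.
Total = 4.72·(1/2)^(160.8/46) + 4.72·(1/2)^(107.2/46) + 4.72·(1/2)^(53.6/46)
      = 0.41845 + 0.93845 + 2.1046 ≈ 3.4615 g.

3.5 g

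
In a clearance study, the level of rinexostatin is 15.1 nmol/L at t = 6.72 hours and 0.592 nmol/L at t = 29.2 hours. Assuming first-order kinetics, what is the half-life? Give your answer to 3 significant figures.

Over Δt = 29.2 − 6.72 = 22.48 hours, the level fell by a factor of 15.1/0.592 ≈ 25.507.
n = log₂(25.507) ≈ 4.6728 half-lives, so t½ = 22.48/4.6728 ≈ 4.8108 hours.

4.81 hours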